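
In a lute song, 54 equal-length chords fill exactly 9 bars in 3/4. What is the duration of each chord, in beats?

0.5 beats

9 bars × 3 beats/bar = 27 beats total.
27 beats ÷ 54 chords = 0.5 beats per chord.
(That is an eighth note.)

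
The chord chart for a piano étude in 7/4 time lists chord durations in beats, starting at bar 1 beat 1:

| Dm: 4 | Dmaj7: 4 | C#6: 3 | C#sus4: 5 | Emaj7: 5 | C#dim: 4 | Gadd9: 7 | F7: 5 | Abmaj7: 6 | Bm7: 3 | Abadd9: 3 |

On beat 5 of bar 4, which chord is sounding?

Gadd9

Beat 5 of bar 4 is beat (4−1)×7 + 5 = 26 overall.
Running totals: Dm ends at 4, Dmaj7 ends at 8, C#6 ends at 11, C#sus4 ends at 16, Emaj7 ends at 21, C#dim ends at 25, Gadd9 ends at 32.
Beat 26 falls within Gadd9.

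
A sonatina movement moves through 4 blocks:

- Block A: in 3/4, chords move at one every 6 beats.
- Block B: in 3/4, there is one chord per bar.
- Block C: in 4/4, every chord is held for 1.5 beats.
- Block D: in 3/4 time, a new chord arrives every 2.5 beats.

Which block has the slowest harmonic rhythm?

Block A

A: 3/6 = 0.5 chords/bar.
B: 3/3 = 1 chord/bar.
C: 4/1.5 = 8/3 chords/bar.
D: 3/2.5 = 1.2 chords/bar.
Slowest is A at 0.5 chords/bar.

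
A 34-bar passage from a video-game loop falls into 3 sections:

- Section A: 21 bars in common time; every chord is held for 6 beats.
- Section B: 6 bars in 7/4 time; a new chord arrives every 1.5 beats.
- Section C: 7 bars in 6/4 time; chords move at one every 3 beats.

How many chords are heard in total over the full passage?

56 chords

A: 21·4 = 84 beats, 84/6 = 14 chords.
B: 6·7 = 42 beats, 42/1.5 = 28 chords.
C: 7·6 = 42 beats, 42/3 = 14 chords.
Total: 14 + 28 + 14 = 56.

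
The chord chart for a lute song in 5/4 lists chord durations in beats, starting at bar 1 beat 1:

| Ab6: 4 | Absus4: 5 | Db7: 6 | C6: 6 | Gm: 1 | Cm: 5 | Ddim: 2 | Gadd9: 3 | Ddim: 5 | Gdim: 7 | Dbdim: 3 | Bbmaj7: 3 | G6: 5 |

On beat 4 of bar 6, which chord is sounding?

Ddim

Beat 4 of bar 6 is beat (6−1)×5 + 4 = 29 overall.
Running totals: Ab6 ends at 4, Absus4 ends at 9, Db7 ends at 15, C6 ends at 21, Gm ends at 22, Cm ends at 27, Ddim ends at 29.
Beat 29 falls within Ddim.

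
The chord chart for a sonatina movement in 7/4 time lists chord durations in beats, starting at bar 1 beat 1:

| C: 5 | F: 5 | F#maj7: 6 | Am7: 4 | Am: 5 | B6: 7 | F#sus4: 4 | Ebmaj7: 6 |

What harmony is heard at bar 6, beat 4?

Beat 4 of bar 6 is beat (6−1)×7 + 4 = 39 overall.
Running totals: C ends at 5, F ends at 10, F#maj7 ends at 16, Am7 ends at 20, Am ends at 25, B6 ends at 32, F#sus4 ends at 36, Ebmaj7 ends at 42.
Beat 39 falls within Ebmaj7.

Ebmaj7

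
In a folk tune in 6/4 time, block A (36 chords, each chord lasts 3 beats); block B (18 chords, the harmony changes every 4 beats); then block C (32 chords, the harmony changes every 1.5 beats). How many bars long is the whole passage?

A: 36 × 3 = 108 beats = 18 bars.
B: 18 × 4 = 72 beats = 12 bars.
C: 32 × 1.5 = 48 beats = 8 bars.
Total: 18 + 12 + 8 = 38 bars.

38 bars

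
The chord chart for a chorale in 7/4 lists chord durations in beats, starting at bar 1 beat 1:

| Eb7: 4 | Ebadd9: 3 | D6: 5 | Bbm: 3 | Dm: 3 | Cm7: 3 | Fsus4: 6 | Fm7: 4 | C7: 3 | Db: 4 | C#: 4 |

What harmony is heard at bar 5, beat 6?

C7

Beat 6 of bar 5 is beat (5−1)×7 + 6 = 34 overall.
Running totals: Eb7 ends at 4, Ebadd9 ends at 7, D6 ends at 12, Bbm ends at 15, Dm ends at 18, Cm7 ends at 21, Fsus4 ends at 27, Fm7 ends at 31, C7 ends at 34.
Beat 34 falls within C7.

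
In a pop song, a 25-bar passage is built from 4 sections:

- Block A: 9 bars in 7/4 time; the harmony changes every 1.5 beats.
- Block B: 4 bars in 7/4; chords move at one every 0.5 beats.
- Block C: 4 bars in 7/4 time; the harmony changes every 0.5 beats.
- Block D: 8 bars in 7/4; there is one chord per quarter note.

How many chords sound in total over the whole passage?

A: 9·7 = 63 beats, 63/1.5 = 42 chords.
B: 4·7 = 28 beats, 28/0.5 = 56 chords.
C: 4·7 = 28 beats, 28/0.5 = 56 chords.
D: 8·7 = 56 beats, 56/1 = 56 chords.
Total: 42 + 56 + 56 + 56 = 210.

210 chords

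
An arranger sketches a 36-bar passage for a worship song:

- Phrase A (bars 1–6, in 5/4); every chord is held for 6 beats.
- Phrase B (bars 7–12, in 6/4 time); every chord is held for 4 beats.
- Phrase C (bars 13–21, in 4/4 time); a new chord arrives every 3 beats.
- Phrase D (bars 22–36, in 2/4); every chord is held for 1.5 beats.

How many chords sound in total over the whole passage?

46 chords

A: 6 bars × 5 beats = 30 beats; 6 beats/chord → 5 chords.
B: 6 bars × 6 beats = 36 beats; 4 beats/chord → 9 chords.
C: 9 bars × 4 beats = 36 beats; 3 beats/chord → 12 chords.
D: 15 bars × 2 beats = 30 beats; 1.5 beats/chord → 20 chords.
Total: 5 + 9 + 12 + 20 = 46.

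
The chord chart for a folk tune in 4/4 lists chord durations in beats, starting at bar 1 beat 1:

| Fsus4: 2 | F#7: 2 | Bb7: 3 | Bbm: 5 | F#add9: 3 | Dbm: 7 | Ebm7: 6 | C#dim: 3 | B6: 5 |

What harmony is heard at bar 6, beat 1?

Beat 1 of bar 6 is beat (6−1)×4 + 1 = 21 overall.
Running totals: Fsus4 ends at 2, F#7 ends at 4, Bb7 ends at 7, Bbm ends at 12, F#add9 ends at 15, Dbm ends at 22.
Beat 21 falls within Dbm.

Dbm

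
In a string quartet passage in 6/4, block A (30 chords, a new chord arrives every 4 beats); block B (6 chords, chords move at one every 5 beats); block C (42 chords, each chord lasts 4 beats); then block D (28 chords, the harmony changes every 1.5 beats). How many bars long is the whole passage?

60 bars

A: 30 × 4 = 120 beats = 20 bars.
B: 6 × 5 = 30 beats = 5 bars.
C: 42 × 4 = 168 beats = 28 bars.
D: 28 × 1.5 = 42 beats = 7 bars.
Total: 20 + 5 + 28 + 7 = 60 bars.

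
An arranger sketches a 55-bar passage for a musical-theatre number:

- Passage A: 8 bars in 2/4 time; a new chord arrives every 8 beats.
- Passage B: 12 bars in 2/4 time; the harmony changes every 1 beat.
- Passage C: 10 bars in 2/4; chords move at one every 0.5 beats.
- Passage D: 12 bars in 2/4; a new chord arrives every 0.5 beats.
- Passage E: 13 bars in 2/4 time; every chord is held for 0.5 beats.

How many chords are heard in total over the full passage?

A: 8 bars × 2 beats = 16 beats; 8 beats/chord → 2 chords.
B: 12 bars × 2 beats = 24 beats; 1 beat/chord → 24 chords.
C: 10 bars × 2 beats = 20 beats; 0.5 beats/chord → 40 chords.
D: 12 bars × 2 beats = 24 beats; 0.5 beats/chord → 48 chords.
E: 13 bars × 2 beats = 26 beats; 0.5 beats/chord → 52 chords.
Total: 2 + 24 + 40 + 48 + 52 = 166.

166 chords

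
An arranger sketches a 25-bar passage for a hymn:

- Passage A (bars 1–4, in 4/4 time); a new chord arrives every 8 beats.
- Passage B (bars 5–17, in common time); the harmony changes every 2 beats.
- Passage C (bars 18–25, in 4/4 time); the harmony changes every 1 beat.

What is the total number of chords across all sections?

60 chords

A: 4·4 = 16 beats, 16/8 = 2 chords.
B: 13·4 = 52 beats, 52/2 = 26 chords.
C: 8·4 = 32 beats, 32/1 = 32 chords.
Total: 2 + 26 + 32 = 60.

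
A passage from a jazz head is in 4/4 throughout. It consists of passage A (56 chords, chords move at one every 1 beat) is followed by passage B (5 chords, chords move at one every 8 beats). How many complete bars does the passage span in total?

A: 56 × 1 = 56 beats = 14 bars.
B: 5 × 8 = 40 beats = 10 bars.
Total: 14 + 10 = 24 bars.

24 bars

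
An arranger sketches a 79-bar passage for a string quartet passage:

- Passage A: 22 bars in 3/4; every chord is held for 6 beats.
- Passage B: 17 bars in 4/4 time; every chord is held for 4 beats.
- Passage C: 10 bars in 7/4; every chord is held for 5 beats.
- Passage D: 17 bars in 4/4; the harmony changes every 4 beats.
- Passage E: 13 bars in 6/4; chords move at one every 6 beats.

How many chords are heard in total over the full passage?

72 chords

A: 22·3 = 66 beats, 66/6 = 11 chords.
B: 17·4 = 68 beats, 68/4 = 17 chords.
C: 10·7 = 70 beats, 70/5 = 14 chords.
D: 17·4 = 68 beats, 68/4 = 17 chords.
E: 13·6 = 78 beats, 78/6 = 13 chords.
Total: 11 + 17 + 14 + 17 + 13 = 72.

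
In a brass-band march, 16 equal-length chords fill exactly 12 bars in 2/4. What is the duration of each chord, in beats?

1.5 beats

12 bars × 2 beats/bar = 24 beats total.
24 beats ÷ 16 chords = 1.5 beats per chord.
(That is a dotted quarter note.)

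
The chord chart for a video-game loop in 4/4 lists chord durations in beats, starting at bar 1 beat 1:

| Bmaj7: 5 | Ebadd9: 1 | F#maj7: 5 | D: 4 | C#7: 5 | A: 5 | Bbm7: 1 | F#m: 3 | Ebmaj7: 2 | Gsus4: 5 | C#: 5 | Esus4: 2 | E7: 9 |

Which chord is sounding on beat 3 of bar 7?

Beat 3 of bar 7 is beat (7−1)×4 + 3 = 27 overall.
Running totals: Bmaj7 ends at 5, Ebadd9 ends at 6, F#maj7 ends at 11, D ends at 15, C#7 ends at 20, A ends at 25, Bbm7 ends at 26, F#m ends at 29.
Beat 27 falls within F#m.

F#m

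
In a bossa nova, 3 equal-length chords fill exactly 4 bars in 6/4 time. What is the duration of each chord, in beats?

8 beats

4 bars × 6 beats/bar = 24 beats total.
24 beats ÷ 3 chords = 8 beats per chord.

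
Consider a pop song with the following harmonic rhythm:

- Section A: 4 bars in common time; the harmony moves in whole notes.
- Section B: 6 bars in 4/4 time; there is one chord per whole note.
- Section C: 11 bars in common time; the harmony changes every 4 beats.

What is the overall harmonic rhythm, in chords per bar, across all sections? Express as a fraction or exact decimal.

A: 4 × 4 = 16 beats ÷ 4 = 4 chords.
B: 6 × 4 = 24 beats ÷ 4 = 6 chords.
C: 11 × 4 = 44 beats ÷ 4 = 11 chords.
Overall: 21 chords over 21 bars → 21/21 = 1 chords per bar.

1 chords per bar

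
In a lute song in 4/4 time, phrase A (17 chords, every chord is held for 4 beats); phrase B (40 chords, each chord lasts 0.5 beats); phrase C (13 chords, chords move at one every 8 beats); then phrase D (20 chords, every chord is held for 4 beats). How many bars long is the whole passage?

68 bars

A: 17 × 4 = 68 beats = 17 bars.
B: 40 × 0.5 = 20 beats = 5 bars.
C: 13 × 8 = 104 beats = 26 bars.
D: 20 × 4 = 80 beats = 20 bars.
Total: 17 + 5 + 26 + 20 = 68 bars.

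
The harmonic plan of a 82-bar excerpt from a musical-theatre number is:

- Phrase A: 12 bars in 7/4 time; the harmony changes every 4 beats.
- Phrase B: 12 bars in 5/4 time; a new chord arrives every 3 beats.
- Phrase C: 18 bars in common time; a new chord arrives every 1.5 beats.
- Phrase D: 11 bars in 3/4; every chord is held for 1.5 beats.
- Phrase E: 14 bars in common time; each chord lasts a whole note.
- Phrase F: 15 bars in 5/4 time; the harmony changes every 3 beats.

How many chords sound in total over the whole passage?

A has 84 beats and chords last 4 each, so 21 chords.
B has 60 beats and chords last 3 each, so 20 chords.
C has 72 beats and chords last 1.5 each, so 48 chords.
D has 33 beats and chords last 1.5 each, so 22 chords.
E has 56 beats and chords last 4 each, so 14 chords.
F has 75 beats and chords last 3 each, so 25 chords.
Total: 21 + 20 + 48 + 22 + 14 + 25 = 150.

150 chords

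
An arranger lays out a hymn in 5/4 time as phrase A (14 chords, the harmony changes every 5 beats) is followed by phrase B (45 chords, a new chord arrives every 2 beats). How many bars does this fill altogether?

32 bars

A: 14 × 5 = 70 beats = 14 bars.
B: 45 × 2 = 90 beats = 18 bars.
Total: 14 + 18 = 32 bars.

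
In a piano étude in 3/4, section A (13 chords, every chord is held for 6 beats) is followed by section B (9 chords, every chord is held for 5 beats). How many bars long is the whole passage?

A: 13 × 6 = 78 beats = 26 bars.
B: 9 × 5 = 45 beats = 15 bars.
Total: 26 + 15 = 41 bars.

41 bars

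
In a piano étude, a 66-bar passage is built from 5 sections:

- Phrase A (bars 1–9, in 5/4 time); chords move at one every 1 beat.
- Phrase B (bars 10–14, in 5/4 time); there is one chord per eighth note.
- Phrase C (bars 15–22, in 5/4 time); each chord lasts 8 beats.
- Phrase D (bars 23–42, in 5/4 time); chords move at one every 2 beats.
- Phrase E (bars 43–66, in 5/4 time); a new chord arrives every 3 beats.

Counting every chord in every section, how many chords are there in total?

190 chords

A: 9·5 = 45 beats, 45/1 = 45 chords.
B: 5·5 = 25 beats, 25/0.5 = 50 chords.
C: 8·5 = 40 beats, 40/8 = 5 chords.
D: 20·5 = 100 beats, 100/2 = 50 chords.
E: 24·5 = 120 beats, 120/3 = 40 chords.
Total: 45 + 50 + 5 + 50 + 40 = 190.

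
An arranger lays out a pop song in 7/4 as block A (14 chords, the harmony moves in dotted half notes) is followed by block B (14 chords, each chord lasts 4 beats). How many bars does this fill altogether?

14 bars

A: 14 × 3 = 42 beats = 6 bars.
B: 14 × 4 = 56 beats = 8 bars.
Total: 6 + 8 = 14 bars.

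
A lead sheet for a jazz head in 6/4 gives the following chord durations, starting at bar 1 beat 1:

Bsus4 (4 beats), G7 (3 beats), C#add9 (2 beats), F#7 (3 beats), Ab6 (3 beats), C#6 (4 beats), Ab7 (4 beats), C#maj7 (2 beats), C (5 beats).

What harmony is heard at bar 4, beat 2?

Ab7

Beat 2 of bar 4 is beat (4−1)×6 + 2 = 20 overall.
Running totals: Bsus4 ends at 4, G7 ends at 7, C#add9 ends at 9, F#7 ends at 12, Ab6 ends at 15, C#6 ends at 19, Ab7 ends at 23.
Beat 20 falls within Ab7.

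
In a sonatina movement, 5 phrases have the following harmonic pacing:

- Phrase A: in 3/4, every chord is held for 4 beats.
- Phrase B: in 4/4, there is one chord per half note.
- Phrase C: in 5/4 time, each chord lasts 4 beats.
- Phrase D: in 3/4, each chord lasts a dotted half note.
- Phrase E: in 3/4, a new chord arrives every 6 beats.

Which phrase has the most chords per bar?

A: 3 beats/bar ÷ 4 beats/chord = 0.75 chords/bar.
B: 4 beats/bar ÷ 2 beats/chord = 2 chords/bar.
C: 5 beats/bar ÷ 4 beats/chord = 1.25 chords/bar.
D: 3 beats/bar ÷ 3 beats/chord = 1 chord/bar.
E: 3 beats/bar ÷ 6 beats/chord = 0.5 chords/bar.
Fastest is B at 2 chords/bar.

Phrase B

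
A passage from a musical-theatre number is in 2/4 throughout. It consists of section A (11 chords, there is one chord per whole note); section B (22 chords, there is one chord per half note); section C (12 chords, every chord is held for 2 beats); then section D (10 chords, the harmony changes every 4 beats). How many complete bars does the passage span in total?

76 bars

A: 11 × 4 = 44 beats = 22 bars.
B: 22 × 2 = 44 beats = 22 bars.
C: 12 × 2 = 24 beats = 12 bars.
D: 10 × 4 = 40 beats = 20 bars.
Total: 22 + 22 + 12 + 20 = 76 bars.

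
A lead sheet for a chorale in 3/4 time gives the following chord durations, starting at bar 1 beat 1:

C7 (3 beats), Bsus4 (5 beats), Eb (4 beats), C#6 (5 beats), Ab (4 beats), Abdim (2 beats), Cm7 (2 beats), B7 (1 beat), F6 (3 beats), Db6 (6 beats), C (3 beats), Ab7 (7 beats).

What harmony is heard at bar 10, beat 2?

F6

Beat 2 of bar 10 is beat (10−1)×3 + 2 = 29 overall.
Running totals: C7 ends at 3, Bsus4 ends at 8, Eb ends at 12, C#6 ends at 17, Ab ends at 21, Abdim ends at 23, Cm7 ends at 25, B7 ends at 26, F6 ends at 29.
Beat 29 falls within F6.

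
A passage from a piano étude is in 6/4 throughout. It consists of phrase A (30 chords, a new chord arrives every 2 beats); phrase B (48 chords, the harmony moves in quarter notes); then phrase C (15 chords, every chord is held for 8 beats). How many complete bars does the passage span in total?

38 bars

A: 30 × 2 = 60 beats = 10 bars.
B: 48 × 1 = 48 beats = 8 bars.
C: 15 × 8 = 120 beats = 20 bars.
Total: 10 + 8 + 20 = 38 bars.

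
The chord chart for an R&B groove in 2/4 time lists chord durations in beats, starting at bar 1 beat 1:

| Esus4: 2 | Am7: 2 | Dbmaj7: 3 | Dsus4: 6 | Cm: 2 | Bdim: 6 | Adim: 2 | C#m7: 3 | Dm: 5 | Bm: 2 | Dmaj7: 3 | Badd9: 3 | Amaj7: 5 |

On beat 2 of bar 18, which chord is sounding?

Dmaj7

Beat 2 of bar 18 is beat (18−1)×2 + 2 = 36 overall.
Running totals: Esus4 ends at 2, Am7 ends at 4, Dbmaj7 ends at 7, Dsus4 ends at 13, Cm ends at 15, Bdim ends at 21, Adim ends at 23, C#m7 ends at 26, Dm ends at 31, Bm ends at 33, Dmaj7 ends at 36.
Beat 36 falls within Dmaj7.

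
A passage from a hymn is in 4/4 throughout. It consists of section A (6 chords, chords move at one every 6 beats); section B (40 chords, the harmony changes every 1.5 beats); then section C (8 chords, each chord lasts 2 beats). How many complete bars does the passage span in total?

A: 6 × 6 = 36 beats = 9 bars.
B: 40 × 1.5 = 60 beats = 15 bars.
C: 8 × 2 = 16 beats = 4 bars.
Total: 9 + 15 + 4 = 28 bars.

28 bars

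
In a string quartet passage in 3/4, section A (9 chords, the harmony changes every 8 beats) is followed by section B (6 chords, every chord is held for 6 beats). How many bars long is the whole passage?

36 bars

A: 9 × 8 = 72 beats = 24 bars.
B: 6 × 6 = 36 beats = 12 bars.
Total: 24 + 12 = 36 bars.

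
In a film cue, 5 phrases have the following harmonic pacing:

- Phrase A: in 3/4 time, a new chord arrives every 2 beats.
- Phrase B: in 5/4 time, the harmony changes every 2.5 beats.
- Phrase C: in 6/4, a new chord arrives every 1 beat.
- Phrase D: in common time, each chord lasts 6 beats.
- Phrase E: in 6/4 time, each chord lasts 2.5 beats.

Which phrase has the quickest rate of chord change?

Phrase C

A: 3/2 = 1.5 chords/bar.
B: 5/2.5 = 2 chords/bar.
C: 6/1 = 6 chords/bar.
D: 4/6 = 2/3 chords/bar.
E: 6/2.5 = 2.4 chords/bar.
Fastest is C at 6 chords/bar.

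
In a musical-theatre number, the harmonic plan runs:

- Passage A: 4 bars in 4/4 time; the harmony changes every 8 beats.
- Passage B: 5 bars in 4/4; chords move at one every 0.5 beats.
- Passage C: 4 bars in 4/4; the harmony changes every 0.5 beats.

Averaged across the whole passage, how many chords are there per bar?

74/13 chords per bar

A: 4 × 4 = 16 beats ÷ 8 = 2 chords.
B: 5 × 4 = 20 beats ÷ 0.5 = 40 chords.
C: 4 × 4 = 16 beats ÷ 0.5 = 32 chords.
Overall: 74 chords over 13 bars → 74/13 = 74/13 chords per bar.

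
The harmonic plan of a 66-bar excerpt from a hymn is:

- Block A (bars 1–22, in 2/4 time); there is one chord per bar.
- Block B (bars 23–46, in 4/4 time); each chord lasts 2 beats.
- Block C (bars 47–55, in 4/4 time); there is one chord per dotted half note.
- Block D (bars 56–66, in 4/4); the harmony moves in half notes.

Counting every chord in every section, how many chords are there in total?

104 chords

A: 22·2 = 44 beats, 44/2 = 22 chords.
B: 24·4 = 96 beats, 96/2 = 48 chords.
C: 9·4 = 36 beats, 36/3 = 12 chords.
D: 11·4 = 44 beats, 44/2 = 22 chords.
Total: 22 + 48 + 12 + 22 = 104.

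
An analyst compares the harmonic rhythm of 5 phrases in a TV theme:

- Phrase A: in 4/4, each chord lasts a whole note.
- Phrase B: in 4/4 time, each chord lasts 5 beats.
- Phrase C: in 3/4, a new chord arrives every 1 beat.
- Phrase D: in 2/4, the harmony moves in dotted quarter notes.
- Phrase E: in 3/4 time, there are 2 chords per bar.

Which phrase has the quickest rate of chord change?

Phrase C

A: 4/4 = 1 chord/bar.
B: 4/5 = 0.8 chords/bar.
C: 3/1 = 3 chords/bar.
D: 2/1.5 = 4/3 chords/bar.
E: 3/1.5 = 2 chords/bar.
Fastest is C at 3 chords/bar.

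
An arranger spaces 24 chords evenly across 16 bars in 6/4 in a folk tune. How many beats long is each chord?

4 beats

16 bars × 6 beats/bar = 96 beats total.
96 beats ÷ 24 chords = 4 beats per chord.
(That is a whole note.)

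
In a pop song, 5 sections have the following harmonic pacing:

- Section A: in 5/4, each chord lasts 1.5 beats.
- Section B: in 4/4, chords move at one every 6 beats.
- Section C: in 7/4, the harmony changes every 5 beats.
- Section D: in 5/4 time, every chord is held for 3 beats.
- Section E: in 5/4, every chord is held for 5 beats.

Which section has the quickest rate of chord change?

A: each chord is 1.5 beats in 5/4, so 10/3 per bar.
B: each chord is 6 beats in 4/4, so 2/3 per bar.
C: each chord is 5 beats in 7/4, so 1.4 per bar.
D: each chord is 3 beats in 5/4, so 5/3 per bar.
E: each chord is 5 beats in 5/4, so 1 per bar.
Fastest is A at 10/3 chords/bar.

Section A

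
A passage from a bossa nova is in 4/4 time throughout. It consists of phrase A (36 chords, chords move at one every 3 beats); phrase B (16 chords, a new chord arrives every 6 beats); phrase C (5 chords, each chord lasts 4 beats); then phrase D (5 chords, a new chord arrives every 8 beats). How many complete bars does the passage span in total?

A: 36 × 3 = 108 beats = 27 bars.
B: 16 × 6 = 96 beats = 24 bars.
C: 5 × 4 = 20 beats = 5 bars.
D: 5 × 8 = 40 beats = 10 bars.
Total: 27 + 24 + 5 + 10 = 66 bars.

66 bars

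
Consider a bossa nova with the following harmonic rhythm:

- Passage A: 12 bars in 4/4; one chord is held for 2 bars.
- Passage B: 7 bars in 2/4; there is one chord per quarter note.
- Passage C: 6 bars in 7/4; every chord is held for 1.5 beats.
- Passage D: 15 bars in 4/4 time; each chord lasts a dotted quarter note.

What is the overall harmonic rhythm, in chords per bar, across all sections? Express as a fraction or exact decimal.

2.2 chords per bar

A: 12 × 4 = 48 beats ÷ 8 = 6 chords.
B: 7 × 2 = 14 beats ÷ 1 = 14 chords.
C: 6 × 7 = 42 beats ÷ 1.5 = 28 chords.
D: 15 × 4 = 60 beats ÷ 1.5 = 40 chords.
Overall: 88 chords over 40 bars → 88/40 = 2.2 chords per bar.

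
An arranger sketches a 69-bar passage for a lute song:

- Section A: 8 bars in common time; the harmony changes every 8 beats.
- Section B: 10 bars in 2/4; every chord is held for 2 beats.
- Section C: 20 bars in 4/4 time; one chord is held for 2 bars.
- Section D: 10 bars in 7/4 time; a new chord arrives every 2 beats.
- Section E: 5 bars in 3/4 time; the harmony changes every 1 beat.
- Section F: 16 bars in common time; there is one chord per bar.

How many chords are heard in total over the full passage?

A: 8 bars × 4 beats = 32 beats; 8 beats/chord → 4 chords.
B: 10 bars × 2 beats = 20 beats; 2 beats/chord → 10 chords.
C: 20 bars × 4 beats = 80 beats; 8 beats/chord → 10 chords.
D: 10 bars × 7 beats = 70 beats; 2 beats/chord → 35 chords.
E: 5 bars × 3 beats = 15 beats; 1 beat/chord → 15 chords.
F: 16 bars × 4 beats = 64 beats; 4 beats/chord → 16 chords.
Total: 4 + 10 + 10 + 35 + 15 + 16 = 90.

90 chords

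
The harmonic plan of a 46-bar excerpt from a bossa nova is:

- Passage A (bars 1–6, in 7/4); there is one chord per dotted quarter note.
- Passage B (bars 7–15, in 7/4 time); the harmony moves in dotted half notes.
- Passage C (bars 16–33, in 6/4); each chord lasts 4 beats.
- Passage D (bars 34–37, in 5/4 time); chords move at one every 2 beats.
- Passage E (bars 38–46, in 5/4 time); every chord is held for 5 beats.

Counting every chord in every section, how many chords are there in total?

95 chords

A has 42 beats and chords last 1.5 each, so 28 chords.
B has 63 beats and chords last 3 each, so 21 chords.
C has 108 beats and chords last 4 each, so 27 chords.
D has 20 beats and chords last 2 each, so 10 chords.
E has 45 beats and chords last 5 each, so 9 chords.
Total: 28 + 21 + 27 + 10 + 9 = 95.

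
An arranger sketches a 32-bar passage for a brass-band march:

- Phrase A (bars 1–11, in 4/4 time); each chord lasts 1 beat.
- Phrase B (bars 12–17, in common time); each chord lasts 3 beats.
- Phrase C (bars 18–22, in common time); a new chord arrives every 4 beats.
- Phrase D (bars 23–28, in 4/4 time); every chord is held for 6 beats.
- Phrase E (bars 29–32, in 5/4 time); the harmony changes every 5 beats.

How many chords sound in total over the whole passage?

A: 11 bars × 4 beats = 44 beats; 1 beat/chord → 44 chords.
B: 6 bars × 4 beats = 24 beats; 3 beats/chord → 8 chords.
C: 5 bars × 4 beats = 20 beats; 4 beats/chord → 5 chords.
D: 6 bars × 4 beats = 24 beats; 6 beats/chord → 4 chords.
E: 4 bars × 5 beats = 20 beats; 5 beats/chord → 4 chords.
Total: 44 + 8 + 5 + 4 + 4 = 65.

65 chords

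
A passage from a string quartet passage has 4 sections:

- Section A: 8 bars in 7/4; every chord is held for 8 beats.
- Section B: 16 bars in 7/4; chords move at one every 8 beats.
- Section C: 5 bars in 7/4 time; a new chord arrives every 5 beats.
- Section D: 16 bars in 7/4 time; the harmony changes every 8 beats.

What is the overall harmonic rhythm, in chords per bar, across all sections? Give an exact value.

A: 8 × 7 = 56 beats ÷ 8 = 7 chords.
B: 16 × 7 = 112 beats ÷ 8 = 14 chords.
C: 5 × 7 = 35 beats ÷ 5 = 7 chords.
D: 16 × 7 = 112 beats ÷ 8 = 14 chords.
Overall: 42 chords over 45 bars → 42/45 = 14/15 chords per bar.

14/15 chords per bar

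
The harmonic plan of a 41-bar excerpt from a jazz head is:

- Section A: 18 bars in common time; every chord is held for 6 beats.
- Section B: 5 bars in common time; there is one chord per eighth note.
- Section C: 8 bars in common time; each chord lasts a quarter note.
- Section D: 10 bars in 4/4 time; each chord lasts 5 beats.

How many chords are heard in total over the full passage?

92 chords

A: 18·4 = 72 beats, 72/6 = 12 chords.
B: 5·4 = 20 beats, 20/0.5 = 40 chords.
C: 8·4 = 32 beats, 32/1 = 32 chords.
D: 10·4 = 40 beats, 40/5 = 8 chords.
Total: 12 + 40 + 32 + 8 = 92.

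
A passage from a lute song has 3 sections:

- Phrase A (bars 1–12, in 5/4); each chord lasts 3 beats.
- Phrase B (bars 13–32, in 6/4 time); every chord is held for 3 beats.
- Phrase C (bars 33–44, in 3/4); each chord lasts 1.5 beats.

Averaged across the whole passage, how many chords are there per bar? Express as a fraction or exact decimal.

A: 12 bars of 5 beats is 60 beats; at 3 beats each that's 20 chords.
B: 20 bars of 6 beats is 120 beats; at 3 beats each that's 40 chords.
C: 12 bars of 3 beats is 36 beats; at 1.5 beats each that's 24 chords.
Overall: 84 chords over 44 bars → 84/44 = 21/11 chords per bar.

21/11 chords per bar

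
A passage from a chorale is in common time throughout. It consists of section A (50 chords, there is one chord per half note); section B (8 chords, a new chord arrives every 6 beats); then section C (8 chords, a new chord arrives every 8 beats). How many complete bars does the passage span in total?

53 bars

A: 50 × 2 = 100 beats = 25 bars.
B: 8 × 6 = 48 beats = 12 bars.
C: 8 × 8 = 64 beats = 16 bars.
Total: 25 + 12 + 16 = 53 bars.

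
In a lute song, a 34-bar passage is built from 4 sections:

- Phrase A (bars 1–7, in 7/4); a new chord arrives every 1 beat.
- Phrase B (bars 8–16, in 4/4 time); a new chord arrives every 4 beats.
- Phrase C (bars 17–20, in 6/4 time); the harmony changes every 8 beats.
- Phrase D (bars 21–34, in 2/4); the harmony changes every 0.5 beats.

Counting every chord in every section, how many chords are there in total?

117 chords

A has 49 beats and chords last 1 each, so 49 chords.
B has 36 beats and chords last 4 each, so 9 chords.
C has 24 beats and chords last 8 each, so 3 chords.
D has 28 beats and chords last 0.5 each, so 56 chords.
Total: 49 + 9 + 3 + 56 = 117.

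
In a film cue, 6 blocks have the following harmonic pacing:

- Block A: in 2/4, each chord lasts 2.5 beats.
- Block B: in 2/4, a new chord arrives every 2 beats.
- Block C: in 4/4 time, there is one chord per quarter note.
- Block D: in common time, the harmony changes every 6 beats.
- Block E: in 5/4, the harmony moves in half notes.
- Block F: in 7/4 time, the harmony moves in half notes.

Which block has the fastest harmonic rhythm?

Block C

A: 2 beats/bar ÷ 2.5 beats/chord = 0.8 chords/bar.
B: 2 beats/bar ÷ 2 beats/chord = 1 chord/bar.
C: 4 beats/bar ÷ 1 beat/chord = 4 chords/bar.
D: 4 beats/bar ÷ 6 beats/chord = 2/3 chords/bar.
E: 5 beats/bar ÷ 2 beats/chord = 2.5 chords/bar.
F: 7 beats/bar ÷ 2 beats/chord = 3.5 chords/bar.
Fastest is C at 4 chords/bar.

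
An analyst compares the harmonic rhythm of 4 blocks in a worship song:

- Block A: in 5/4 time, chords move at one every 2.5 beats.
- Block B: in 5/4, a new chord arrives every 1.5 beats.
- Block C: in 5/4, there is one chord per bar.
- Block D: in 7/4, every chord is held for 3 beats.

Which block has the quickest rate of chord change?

Block B

A: each chord is 2.5 beats in 5/4, so 2 per bar.
B: each chord is 1.5 beats in 5/4, so 10/3 per bar.
C: each chord is 5 beats in 5/4, so 1 per bar.
D: each chord is 3 beats in 7/4, so 7/3 per bar.
Fastest is B at 10/3 chords/bar.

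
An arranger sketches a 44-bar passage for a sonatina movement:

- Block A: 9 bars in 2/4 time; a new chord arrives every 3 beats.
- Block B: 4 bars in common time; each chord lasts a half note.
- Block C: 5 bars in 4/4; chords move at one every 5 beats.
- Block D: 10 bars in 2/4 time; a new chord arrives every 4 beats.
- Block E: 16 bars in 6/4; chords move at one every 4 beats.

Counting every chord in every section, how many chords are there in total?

47 chords

A: 9 bars × 2 beats = 18 beats; 3 beats/chord → 6 chords.
B: 4 bars × 4 beats = 16 beats; 2 beats/chord → 8 chords.
C: 5 bars × 4 beats = 20 beats; 5 beats/chord → 4 chords.
D: 10 bars × 2 beats = 20 beats; 4 beats/chord → 5 chords.
E: 16 bars × 6 beats = 96 beats; 4 beats/chord → 24 chords.
Total: 6 + 8 + 4 + 5 + 24 = 47.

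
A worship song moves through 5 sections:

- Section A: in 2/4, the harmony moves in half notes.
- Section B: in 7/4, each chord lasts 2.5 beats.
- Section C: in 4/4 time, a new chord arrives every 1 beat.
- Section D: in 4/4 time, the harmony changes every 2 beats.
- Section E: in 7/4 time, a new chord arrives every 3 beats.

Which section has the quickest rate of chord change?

Section C

A: 2/2 = 1 chord/bar.
B: 7/2.5 = 2.8 chords/bar.
C: 4/1 = 4 chords/bar.
D: 4/2 = 2 chords/bar.
E: 7/3 = 7/3 chords/bar.
Fastest is C at 4 chords/bar.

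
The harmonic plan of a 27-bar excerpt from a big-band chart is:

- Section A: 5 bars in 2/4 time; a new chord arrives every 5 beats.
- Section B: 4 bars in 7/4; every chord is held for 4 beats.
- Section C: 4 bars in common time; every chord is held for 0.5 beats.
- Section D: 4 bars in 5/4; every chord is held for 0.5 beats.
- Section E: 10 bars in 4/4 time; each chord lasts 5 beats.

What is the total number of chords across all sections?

89 chords

A: 5 bars × 2 beats = 10 beats; 5 beats/chord → 2 chords.
B: 4 bars × 7 beats = 28 beats; 4 beats/chord → 7 chords.
C: 4 bars × 4 beats = 16 beats; 0.5 beats/chord → 32 chords.
D: 4 bars × 5 beats = 20 beats; 0.5 beats/chord → 40 chords.
E: 10 bars × 4 beats = 40 beats; 5 beats/chord → 8 chords.
Total: 2 + 7 + 32 + 40 + 8 = 89.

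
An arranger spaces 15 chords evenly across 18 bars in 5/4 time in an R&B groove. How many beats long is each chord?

6 beats

18 bars × 5 beats/bar = 90 beats total.
90 beats ÷ 15 chords = 6 beats per chord.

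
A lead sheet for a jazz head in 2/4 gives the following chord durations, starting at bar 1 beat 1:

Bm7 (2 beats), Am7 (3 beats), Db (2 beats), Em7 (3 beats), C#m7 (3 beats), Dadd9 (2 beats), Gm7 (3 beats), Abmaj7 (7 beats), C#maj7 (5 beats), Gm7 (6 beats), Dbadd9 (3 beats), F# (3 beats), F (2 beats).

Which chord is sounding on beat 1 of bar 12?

Abmaj7

Beat 1 of bar 12 is beat (12−1)×2 + 1 = 23 overall.
Running totals: Bm7 ends at 2, Am7 ends at 5, Db ends at 7, Em7 ends at 10, C#m7 ends at 13, Dadd9 ends at 15, Gm7 ends at 18, Abmaj7 ends at 25.
Beat 23 falls within Abmaj7.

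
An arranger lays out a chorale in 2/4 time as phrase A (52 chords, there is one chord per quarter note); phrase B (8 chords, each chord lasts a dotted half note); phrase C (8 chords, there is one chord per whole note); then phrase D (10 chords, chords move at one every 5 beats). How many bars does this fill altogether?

79 bars

A: 52 × 1 = 52 beats = 26 bars.
B: 8 × 3 = 24 beats = 12 bars.
C: 8 × 4 = 32 beats = 16 bars.
D: 10 × 5 = 50 beats = 25 bars.
Total: 26 + 12 + 16 + 25 = 79 bars.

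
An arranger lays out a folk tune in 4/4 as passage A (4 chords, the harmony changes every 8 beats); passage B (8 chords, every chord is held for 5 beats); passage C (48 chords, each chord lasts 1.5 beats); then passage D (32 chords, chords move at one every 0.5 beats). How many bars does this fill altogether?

40 bars

A: 4 × 8 = 32 beats = 8 bars.
B: 8 × 5 = 40 beats = 10 bars.
C: 48 × 1.5 = 72 beats = 18 bars.
D: 32 × 0.5 = 16 beats = 4 bars.
Total: 8 + 10 + 18 + 4 = 40 bars.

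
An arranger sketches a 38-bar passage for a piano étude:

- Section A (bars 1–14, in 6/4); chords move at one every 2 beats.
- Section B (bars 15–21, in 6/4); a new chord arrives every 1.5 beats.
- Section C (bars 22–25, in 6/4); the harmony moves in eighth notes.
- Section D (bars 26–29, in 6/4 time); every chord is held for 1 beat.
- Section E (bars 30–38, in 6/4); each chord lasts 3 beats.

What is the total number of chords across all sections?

160 chords

A has 84 beats and chords last 2 each, so 42 chords.
B has 42 beats and chords last 1.5 each, so 28 chords.
C has 24 beats and chords last 0.5 each, so 48 chords.
D has 24 beats and chords last 1 each, so 24 chords.
E has 54 beats and chords last 3 each, so 18 chords.
Total: 42 + 28 + 48 + 24 + 18 = 160.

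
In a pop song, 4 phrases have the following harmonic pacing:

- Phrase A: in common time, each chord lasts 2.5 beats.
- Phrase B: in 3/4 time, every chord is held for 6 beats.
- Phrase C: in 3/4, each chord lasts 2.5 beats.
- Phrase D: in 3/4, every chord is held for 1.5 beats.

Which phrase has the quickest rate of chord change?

Phrase D

A: each chord is 2.5 beats in 4/4, so 1.6 per bar.
B: each chord is 6 beats in 3/4, so 0.5 per bar.
C: each chord is 2.5 beats in 3/4, so 1.2 per bar.
D: each chord is 1.5 beats in 3/4, so 2 per bar.
Fastest is D at 2 chords/bar.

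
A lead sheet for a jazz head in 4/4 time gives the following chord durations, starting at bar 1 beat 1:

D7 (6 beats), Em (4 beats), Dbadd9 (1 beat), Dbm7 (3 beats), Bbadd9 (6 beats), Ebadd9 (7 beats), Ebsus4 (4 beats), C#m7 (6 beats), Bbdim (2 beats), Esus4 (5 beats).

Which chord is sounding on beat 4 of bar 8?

C#m7

Beat 4 of bar 8 is beat (8−1)×4 + 4 = 32 overall.
Running totals: D7 ends at 6, Em ends at 10, Dbadd9 ends at 11, Dbm7 ends at 14, Bbadd9 ends at 20, Ebadd9 ends at 27, Ebsus4 ends at 31, C#m7 ends at 37.
Beat 32 falls within C#m7.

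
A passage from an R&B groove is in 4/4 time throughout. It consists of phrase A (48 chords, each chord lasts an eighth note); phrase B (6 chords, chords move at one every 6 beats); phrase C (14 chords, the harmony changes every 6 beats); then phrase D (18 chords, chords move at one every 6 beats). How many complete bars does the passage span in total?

A: 48 × 0.5 = 24 beats = 6 bars.
B: 6 × 6 = 36 beats = 9 bars.
C: 14 × 6 = 84 beats = 21 bars.
D: 18 × 6 = 108 beats = 27 bars.
Total: 6 + 9 + 21 + 27 = 63 bars.

63 bars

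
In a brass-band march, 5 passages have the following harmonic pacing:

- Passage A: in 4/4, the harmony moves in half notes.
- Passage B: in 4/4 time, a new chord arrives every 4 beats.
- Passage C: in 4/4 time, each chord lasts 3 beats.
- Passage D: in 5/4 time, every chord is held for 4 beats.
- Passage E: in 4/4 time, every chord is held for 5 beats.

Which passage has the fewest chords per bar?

A: 4/2 = 2 chords/bar.
B: 4/4 = 1 chord/bar.
C: 4/3 = 4/3 chords/bar.
D: 5/4 = 1.25 chords/bar.
E: 4/5 = 0.8 chords/bar.
Slowest is E at 0.8 chords/bar.

Passage E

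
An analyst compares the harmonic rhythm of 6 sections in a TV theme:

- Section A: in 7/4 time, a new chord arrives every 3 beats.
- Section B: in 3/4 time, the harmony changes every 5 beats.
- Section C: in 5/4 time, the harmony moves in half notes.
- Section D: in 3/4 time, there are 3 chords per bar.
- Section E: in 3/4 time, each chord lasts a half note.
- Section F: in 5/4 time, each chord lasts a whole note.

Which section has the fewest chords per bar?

Section B

A: 7 beats/bar ÷ 3 beats/chord = 7/3 chords/bar.
B: 3 beats/bar ÷ 5 beats/chord = 0.6 chords/bar.
C: 5 beats/bar ÷ 2 beats/chord = 2.5 chords/bar.
D: 3 beats/bar ÷ 1 beat/chord = 3 chords/bar.
E: 3 beats/bar ÷ 2 beats/chord = 1.5 chords/bar.
F: 5 beats/bar ÷ 4 beats/chord = 1.25 chords/bar.
Slowest is B at 0.6 chords/bar.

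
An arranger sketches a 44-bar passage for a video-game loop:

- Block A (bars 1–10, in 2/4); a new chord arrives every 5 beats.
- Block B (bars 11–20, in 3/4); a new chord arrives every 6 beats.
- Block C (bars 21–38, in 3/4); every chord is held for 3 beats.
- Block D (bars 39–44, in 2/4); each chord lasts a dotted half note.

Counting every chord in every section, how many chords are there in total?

A: 10 bars × 2 beats = 20 beats; 5 beats/chord → 4 chords.
B: 10 bars × 3 beats = 30 beats; 6 beats/chord → 5 chords.
C: 18 bars × 3 beats = 54 beats; 3 beats/chord → 18 chords.
D: 6 bars × 2 beats = 12 beats; 3 beats/chord → 4 chords.
Total: 4 + 5 + 18 + 4 = 31.

31 chords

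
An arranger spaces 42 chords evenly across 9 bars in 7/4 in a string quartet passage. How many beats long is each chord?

9 bars × 7 beats/bar = 63 beats total.
63 beats ÷ 42 chords = 1.5 beats per chord.
(That is a dotted quarter note.)

1.5 beats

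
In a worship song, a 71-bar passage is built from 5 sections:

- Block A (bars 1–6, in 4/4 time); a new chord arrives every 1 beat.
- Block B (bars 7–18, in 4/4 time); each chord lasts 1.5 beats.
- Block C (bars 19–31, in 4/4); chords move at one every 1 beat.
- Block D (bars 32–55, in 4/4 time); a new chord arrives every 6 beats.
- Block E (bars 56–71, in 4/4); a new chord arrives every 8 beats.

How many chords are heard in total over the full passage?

A: 6·4 = 24 beats, 24/1 = 24 chords.
B: 12·4 = 48 beats, 48/1.5 = 32 chords.
C: 13·4 = 52 beats, 52/1 = 52 chords.
D: 24·4 = 96 beats, 96/6 = 16 chords.
E: 16·4 = 64 beats, 64/8 = 8 chords.
Total: 24 + 32 + 52 + 16 + 8 = 132.

132 chords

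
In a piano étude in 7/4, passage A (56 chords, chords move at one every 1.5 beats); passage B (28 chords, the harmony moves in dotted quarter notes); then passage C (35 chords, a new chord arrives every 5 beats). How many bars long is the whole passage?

43 bars

A: 56 × 1.5 = 84 beats = 12 bars.
B: 28 × 1.5 = 42 beats = 6 bars.
C: 35 × 5 = 175 beats = 25 bars.
Total: 12 + 6 + 25 = 43 bars.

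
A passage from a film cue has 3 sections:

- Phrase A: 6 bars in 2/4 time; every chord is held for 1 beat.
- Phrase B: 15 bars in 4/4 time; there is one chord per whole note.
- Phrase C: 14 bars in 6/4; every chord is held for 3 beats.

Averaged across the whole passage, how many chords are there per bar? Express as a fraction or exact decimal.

11/7 chords per bar

A: 6 bars of 2 beats is 12 beats; at 1 beat each that's 12 chords.
B: 15 bars of 4 beats is 60 beats; at 4 beats each that's 15 chords.
C: 14 bars of 6 beats is 84 beats; at 3 beats each that's 28 chords.
Overall: 55 chords over 35 bars → 55/35 = 11/7 chords per bar.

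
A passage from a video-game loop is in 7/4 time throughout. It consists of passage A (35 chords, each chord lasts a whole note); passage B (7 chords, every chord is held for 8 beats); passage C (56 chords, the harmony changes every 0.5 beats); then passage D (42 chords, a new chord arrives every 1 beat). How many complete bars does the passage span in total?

38 bars

A: 35 × 4 = 140 beats = 20 bars.
B: 7 × 8 = 56 beats = 8 bars.
C: 56 × 0.5 = 28 beats = 4 bars.
D: 42 × 1 = 42 beats = 6 bars.
Total: 20 + 8 + 4 + 6 = 38 bars.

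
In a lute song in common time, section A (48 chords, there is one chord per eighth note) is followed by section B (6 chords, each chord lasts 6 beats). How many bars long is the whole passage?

15 bars

A: 48 × 0.5 = 24 beats = 6 bars.
B: 6 × 6 = 36 beats = 9 bars.
Total: 6 + 9 = 15 bars.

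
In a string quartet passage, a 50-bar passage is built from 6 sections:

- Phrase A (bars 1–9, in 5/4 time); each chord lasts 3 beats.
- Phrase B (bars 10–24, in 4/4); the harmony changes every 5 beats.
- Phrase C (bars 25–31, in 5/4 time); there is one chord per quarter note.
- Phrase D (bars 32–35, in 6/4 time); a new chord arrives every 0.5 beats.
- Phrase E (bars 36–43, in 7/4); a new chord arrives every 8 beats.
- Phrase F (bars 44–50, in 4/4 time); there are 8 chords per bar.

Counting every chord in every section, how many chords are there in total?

173 chords

A has 45 beats and chords last 3 each, so 15 chords.
B has 60 beats and chords last 5 each, so 12 chords.
C has 35 beats and chords last 1 each, so 35 chords.
D has 24 beats and chords last 0.5 each, so 48 chords.
E has 56 beats and chords last 8 each, so 7 chords.
F has 28 beats and chords last 0.5 each, so 56 chords.
Total: 15 + 12 + 35 + 48 + 7 + 56 = 173.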